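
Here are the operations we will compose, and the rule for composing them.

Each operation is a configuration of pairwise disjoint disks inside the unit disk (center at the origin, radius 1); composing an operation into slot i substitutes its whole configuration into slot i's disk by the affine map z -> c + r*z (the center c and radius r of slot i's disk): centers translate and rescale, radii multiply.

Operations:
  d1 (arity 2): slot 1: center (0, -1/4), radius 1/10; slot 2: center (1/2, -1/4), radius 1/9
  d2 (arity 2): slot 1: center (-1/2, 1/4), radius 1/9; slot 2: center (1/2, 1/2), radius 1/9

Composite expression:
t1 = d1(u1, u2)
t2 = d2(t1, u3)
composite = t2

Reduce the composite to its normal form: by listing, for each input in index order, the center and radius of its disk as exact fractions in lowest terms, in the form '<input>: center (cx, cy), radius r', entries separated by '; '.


u1: center (-1/2, 2/9), radius 1/90; u2: center (-4/9, 2/9), radius 1/81; u3: center (1/2, 1/2), radius 1/9

Affine substitution under d2: radii multiply and u-centers shift.
for u1, the 2-step affine chain lands on center (-1/2, 2/9), radius 1/90
for u2, the 2-step affine chain lands on center (-4/9, 2/9), radius 1/81
for u3, the 1-step affine chain lands on center (1/2, 1/2), radius 1/9


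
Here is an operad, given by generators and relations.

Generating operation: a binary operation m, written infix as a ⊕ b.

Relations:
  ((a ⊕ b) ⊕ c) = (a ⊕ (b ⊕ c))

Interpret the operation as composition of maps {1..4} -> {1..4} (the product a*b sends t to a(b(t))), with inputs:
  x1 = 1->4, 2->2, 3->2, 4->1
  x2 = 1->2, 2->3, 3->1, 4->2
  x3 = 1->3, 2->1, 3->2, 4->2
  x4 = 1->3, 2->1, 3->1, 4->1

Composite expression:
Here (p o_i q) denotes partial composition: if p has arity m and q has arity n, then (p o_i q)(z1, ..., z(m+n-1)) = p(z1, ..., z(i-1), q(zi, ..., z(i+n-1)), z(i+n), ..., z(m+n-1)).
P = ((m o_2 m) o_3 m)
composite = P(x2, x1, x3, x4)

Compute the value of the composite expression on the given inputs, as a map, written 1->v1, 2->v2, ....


(x3 ⊕ x4) = 1->2, 2->3, 3->3, 4->3
(x1 ⊕ (x3 ⊕ x4)) = 1->2, 2->2, 3->2, 4->2
(x2 ⊕ (x1 ⊕ (x3 ⊕ x4))) = 1->3, 2->3, 3->3, 4->3

1->3, 2->3, 3->3, 4->3


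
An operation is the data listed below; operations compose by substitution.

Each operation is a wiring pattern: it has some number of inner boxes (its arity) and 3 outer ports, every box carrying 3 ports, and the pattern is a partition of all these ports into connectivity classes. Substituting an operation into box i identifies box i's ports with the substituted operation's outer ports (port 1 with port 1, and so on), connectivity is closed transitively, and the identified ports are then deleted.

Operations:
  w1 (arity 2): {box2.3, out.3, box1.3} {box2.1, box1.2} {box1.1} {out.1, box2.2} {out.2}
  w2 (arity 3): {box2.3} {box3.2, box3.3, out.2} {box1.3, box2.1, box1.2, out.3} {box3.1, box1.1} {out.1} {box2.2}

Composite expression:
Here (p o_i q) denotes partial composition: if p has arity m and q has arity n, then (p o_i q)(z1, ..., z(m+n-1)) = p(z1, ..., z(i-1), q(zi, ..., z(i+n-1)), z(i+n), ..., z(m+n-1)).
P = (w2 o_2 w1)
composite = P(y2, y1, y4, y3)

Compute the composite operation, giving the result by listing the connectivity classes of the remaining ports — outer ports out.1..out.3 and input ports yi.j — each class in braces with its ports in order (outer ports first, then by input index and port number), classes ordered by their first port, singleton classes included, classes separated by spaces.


{out.1} {out.2, y3.2, y3.3} {out.3, y2.2, y2.3, y4.2} {y1.1} {y1.2, y4.1} {y1.3, y4.3} {y2.1, y3.1}

Two ports join when wires chain via w2-identified ports.
after w1, the pattern on (y1, y4) reads {out.1, y4.2} {out.2} {out.3, y1.3, y4.3} {y1.1} {y1.2, y4.1} (out.j = its outer ports)
after w2, the pattern on (y2, y1, y4, y3) reads {out.1} {out.2, y3.2, y3.3} {out.3, y2.2, y2.3, y4.2} {y1.1} {y1.2, y4.1} {y1.3, y4.3} {y2.1, y3.1} (out.j = its outer ports)


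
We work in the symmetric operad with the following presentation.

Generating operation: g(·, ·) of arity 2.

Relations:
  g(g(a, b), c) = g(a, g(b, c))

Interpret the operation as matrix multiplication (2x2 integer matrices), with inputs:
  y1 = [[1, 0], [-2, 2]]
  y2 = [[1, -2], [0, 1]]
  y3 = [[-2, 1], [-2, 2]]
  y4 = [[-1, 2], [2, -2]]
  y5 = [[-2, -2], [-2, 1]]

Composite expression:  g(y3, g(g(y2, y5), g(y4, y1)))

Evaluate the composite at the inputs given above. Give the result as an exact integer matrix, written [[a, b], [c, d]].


g(y2, y5) = [[2, -4], [-2, 1]]
g(y4, y1) = [[-5, 4], [6, -4]]
g(g(y2, y5), g(y4, y1)) = [[-34, 24], [16, -12]]
g(y3, g(g(y2, y5), g(y4, y1))) = [[84, -60], [100, -72]]

[[84, -60], [100, -72]]


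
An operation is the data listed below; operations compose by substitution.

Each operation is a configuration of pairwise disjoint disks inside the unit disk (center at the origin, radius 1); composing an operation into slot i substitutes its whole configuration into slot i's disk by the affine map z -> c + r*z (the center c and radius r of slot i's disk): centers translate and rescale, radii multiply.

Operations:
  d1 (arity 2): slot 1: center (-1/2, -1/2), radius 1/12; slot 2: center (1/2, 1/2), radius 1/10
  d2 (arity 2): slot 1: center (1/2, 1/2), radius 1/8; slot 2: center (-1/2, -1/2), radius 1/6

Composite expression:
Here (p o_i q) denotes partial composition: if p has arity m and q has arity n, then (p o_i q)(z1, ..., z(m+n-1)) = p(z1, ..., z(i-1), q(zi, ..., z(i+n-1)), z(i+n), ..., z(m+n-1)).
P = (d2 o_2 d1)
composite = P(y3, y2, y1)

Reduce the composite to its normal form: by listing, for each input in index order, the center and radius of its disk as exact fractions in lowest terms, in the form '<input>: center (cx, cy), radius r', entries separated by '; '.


y1: center (-5/12, -5/12), radius 1/60; y2: center (-7/12, -7/12), radius 1/72; y3: center (1/2, 1/2), radius 1/8

Below d2, radii multiply path by path; the y-disk centers shift.
for y3, the 1-step affine chain lands on center (1/2, 1/2), radius 1/8
for y2, the 2-step affine chain lands on center (-7/12, -7/12), radius 1/72
for y1, the 2-step affine chain lands on center (-5/12, -5/12), radius 1/60


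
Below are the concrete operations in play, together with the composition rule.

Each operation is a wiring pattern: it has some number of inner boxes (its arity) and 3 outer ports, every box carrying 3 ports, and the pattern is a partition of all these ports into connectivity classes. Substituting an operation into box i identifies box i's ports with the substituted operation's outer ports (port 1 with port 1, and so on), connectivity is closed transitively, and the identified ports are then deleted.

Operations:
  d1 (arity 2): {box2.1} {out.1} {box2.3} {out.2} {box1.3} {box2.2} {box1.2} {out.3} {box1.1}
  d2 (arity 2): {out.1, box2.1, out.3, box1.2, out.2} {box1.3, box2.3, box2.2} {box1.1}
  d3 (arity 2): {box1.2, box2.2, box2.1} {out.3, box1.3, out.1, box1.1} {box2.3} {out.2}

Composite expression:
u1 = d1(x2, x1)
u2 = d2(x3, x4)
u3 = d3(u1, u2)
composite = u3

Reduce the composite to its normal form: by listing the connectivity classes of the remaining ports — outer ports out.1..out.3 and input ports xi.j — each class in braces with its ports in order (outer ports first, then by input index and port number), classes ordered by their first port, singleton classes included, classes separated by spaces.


{out.1, out.3} {out.2} {x1.1} {x1.2} {x1.3} {x2.1} {x2.2} {x2.3} {x3.1} {x3.2, x4.1} {x3.3, x4.2, x4.3}


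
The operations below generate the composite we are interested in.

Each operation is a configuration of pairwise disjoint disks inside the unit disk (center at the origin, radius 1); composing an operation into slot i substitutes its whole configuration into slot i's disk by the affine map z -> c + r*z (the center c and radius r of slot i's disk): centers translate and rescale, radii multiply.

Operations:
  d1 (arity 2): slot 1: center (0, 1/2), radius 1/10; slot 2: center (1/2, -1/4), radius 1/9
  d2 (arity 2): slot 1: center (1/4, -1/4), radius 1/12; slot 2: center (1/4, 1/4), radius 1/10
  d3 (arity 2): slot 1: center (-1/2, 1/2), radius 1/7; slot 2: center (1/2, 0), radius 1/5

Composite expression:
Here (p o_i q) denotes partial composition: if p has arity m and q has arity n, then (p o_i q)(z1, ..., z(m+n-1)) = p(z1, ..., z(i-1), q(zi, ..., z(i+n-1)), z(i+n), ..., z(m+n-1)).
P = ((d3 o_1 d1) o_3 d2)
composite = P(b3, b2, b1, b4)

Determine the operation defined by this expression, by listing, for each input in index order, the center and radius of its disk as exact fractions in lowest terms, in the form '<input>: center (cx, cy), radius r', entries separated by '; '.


b1: center (11/20, -1/20), radius 1/60; b2: center (-3/7, 13/28), radius 1/63; b3: center (-1/2, 4/7), radius 1/70; b4: center (11/20, 1/20), radius 1/50

Each b-disk chains the slot maps above it in d3; radii multiply.
input b3: applying the 2 nested substitutions gives center (-1/2, 4/7), radius 1/70
input b2: applying the 2 nested substitutions gives center (-3/7, 13/28), radius 1/63
input b1: applying the 2 nested substitutions gives center (11/20, -1/20), radius 1/60
input b4: applying the 2 nested substitutions gives center (11/20, 1/20), radius 1/50


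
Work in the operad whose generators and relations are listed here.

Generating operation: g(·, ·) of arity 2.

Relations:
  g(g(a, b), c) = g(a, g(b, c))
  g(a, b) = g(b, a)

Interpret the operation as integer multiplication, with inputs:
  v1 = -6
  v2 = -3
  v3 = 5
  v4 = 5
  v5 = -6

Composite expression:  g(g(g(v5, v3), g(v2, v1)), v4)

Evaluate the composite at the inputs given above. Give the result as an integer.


-2700

g(v5, v3) = -30
g(v2, v1) = 18
g(g(v5, v3), g(v2, v1)) = -540
g(g(g(v5, v3), g(v2, v1)), v4) = -2700


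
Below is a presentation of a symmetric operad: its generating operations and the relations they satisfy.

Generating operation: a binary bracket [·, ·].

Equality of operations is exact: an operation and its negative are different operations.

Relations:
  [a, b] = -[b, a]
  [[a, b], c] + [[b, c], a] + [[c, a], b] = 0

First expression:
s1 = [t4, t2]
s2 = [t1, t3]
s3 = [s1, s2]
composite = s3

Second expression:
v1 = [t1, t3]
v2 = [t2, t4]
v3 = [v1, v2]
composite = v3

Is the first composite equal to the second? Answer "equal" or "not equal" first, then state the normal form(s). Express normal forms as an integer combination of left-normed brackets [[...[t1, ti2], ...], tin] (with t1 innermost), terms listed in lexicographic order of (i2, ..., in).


equal: each reduces to [[[t1, t3], t2], t4] - [[[t1, t3], t4], t2]

The first expression, normalized: [[[t1, t3], t2], t4] - [[[t1, t3], t4], t2]
The second expression, normalized: [[[t1, t3], t2], t4] - [[[t1, t3], t4], t2]
Both agree, so they are equal.


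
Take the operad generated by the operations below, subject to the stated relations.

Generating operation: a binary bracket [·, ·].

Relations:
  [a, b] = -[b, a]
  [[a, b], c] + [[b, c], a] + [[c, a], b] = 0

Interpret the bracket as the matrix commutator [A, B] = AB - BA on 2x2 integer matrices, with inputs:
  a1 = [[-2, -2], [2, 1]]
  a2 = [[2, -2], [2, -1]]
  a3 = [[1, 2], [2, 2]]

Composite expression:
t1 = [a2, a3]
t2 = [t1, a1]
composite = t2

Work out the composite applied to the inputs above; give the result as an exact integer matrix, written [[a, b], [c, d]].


[[-8, 44], [56, 8]]

[a2, a3] = [[-8, 4], [-8, 8]]
[[a2, a3], a1] = [[-8, 44], [56, 8]]


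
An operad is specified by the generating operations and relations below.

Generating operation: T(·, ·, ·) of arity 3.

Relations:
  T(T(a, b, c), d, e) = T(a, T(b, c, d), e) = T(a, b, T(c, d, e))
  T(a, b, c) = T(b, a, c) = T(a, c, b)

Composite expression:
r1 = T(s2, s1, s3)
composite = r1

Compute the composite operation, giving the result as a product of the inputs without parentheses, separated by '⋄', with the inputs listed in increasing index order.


s1 ⋄ s2 ⋄ s3

Key point: T commutes, so take the s-inputs in any fixed order.
T(s2, s1, s3) collapses to s2 ⋄ s1 ⋄ s3
commutativity sorts the factors: s1 ⋄ s2 ⋄ s3


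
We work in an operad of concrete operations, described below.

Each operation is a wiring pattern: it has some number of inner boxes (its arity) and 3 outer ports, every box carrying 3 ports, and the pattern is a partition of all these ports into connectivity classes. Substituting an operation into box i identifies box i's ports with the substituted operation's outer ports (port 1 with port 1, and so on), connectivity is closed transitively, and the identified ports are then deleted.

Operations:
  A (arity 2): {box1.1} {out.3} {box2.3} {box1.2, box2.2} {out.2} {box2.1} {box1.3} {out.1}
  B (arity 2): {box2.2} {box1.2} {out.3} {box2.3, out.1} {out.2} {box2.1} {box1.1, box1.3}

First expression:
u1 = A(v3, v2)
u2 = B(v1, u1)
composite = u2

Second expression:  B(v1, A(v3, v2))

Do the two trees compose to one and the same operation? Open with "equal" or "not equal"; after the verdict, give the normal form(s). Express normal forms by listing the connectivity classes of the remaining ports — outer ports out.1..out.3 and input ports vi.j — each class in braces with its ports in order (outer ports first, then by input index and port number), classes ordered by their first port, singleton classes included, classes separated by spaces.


The first expression reduces to {out.1} {out.2} {out.3} {v1.1, v1.3} {v1.2} {v2.1} {v2.2, v3.2} {v2.3} {v3.1} {v3.3}
The second expression reduces to {out.1} {out.2} {out.3} {v1.1, v1.3} {v1.2} {v2.1} {v2.2, v3.2} {v2.3} {v3.1} {v3.3}
The forms coincide; equal.

equal — both sides give {out.1} {out.2} {out.3} {v1.1, v1.3} {v1.2} {v2.1} {v2.2, v3.2} {v2.3} {v3.1} {v3.3}


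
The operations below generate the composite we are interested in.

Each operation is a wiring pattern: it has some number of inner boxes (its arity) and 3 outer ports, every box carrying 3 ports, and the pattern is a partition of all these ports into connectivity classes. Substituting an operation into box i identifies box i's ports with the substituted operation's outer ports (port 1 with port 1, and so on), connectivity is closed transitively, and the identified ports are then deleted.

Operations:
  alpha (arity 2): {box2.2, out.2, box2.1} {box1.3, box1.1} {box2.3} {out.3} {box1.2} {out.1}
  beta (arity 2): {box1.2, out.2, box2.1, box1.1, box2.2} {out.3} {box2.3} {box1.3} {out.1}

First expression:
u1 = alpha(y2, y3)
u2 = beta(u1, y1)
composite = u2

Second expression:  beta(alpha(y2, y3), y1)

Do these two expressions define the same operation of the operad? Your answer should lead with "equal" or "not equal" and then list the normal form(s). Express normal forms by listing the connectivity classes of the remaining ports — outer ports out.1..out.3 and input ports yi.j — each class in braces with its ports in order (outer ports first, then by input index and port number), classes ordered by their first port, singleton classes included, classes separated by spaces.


equal — both sides give {out.1} {out.2, y1.1, y1.2, y3.1, y3.2} {out.3} {y1.3} {y2.1, y2.3} {y2.2} {y3.3}

In normal form, the first expression is {out.1} {out.2, y1.1, y1.2, y3.1, y3.2} {out.3} {y1.3} {y2.1, y2.3} {y2.2} {y3.3}
In normal form, the second expression is {out.1} {out.2, y1.1, y1.2, y3.1, y3.2} {out.3} {y1.3} {y2.1, y2.3} {y2.2} {y3.3}
Same normal form: equal.


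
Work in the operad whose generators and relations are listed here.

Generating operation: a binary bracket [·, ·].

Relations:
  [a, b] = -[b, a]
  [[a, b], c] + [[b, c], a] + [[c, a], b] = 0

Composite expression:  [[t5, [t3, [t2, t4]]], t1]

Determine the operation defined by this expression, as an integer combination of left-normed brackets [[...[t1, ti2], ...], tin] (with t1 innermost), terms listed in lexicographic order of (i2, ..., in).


Expand each bracket as ab - ba; the t1-initial words give the coefficients.
Composite bracket: [[t5, [t3, [t2, t4]]], t1]
Applying ab - ba throughout gives 16 signed words (2^4 = 16).
Only words starting with t1 matter:
  sign of t1t2t4t3t5 is -1, so it contributes -[[[[t1, t2], t4], t3], t5]
  sign of t1t3t2t4t5 is +1, so it contributes +[[[[t1, t3], t2], t4], t5]
  sign of t1t3t4t2t5 is -1, so it contributes -[[[[t1, t3], t4], t2], t5]
  sign of t1t4t2t3t5 is +1, so it contributes +[[[[t1, t4], t2], t3], t5]
  sign of t1t5t2t4t3 is +1, so it contributes +[[[[t1, t5], t2], t4], t3]
  sign of t1t5t3t2t4 is -1, so it contributes -[[[[t1, t5], t3], t2], t4]
  sign of t1t5t3t4t2 is +1, so it contributes +[[[[t1, t5], t3], t4], t2]
  sign of t1t5t4t2t3 is -1, so it contributes -[[[[t1, t5], t4], t2], t3]

-[[[[t1, t2], t4], t3], t5] + [[[[t1, t3], t2], t4], t5] - [[[[t1, t3], t4], t2], t5] + [[[[t1, t4], t2], t3], t5] + [[[[t1, t5], t2], t4], t3] - [[[[t1, t5], t3], t2], t4] + [[[[t1, t5], t3], t4], t2] - [[[[t1, t5], t4], t2], t3]


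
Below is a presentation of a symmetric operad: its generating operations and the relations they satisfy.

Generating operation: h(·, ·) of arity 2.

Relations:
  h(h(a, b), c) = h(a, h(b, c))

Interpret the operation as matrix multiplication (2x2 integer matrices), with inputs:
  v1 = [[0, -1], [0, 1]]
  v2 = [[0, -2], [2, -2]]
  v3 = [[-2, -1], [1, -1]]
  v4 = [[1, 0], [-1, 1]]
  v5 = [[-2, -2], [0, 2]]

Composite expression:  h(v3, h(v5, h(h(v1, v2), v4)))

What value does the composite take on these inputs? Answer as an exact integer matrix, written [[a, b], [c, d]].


[[-8, 4], [-8, 4]]

h(v1, v2) = [[-2, 2], [2, -2]]
h(h(v1, v2), v4) = [[-4, 2], [4, -2]]
h(v5, h(h(v1, v2), v4)) = [[0, 0], [8, -4]]
h(v3, h(v5, h(h(v1, v2), v4))) = [[-8, 4], [-8, 4]]


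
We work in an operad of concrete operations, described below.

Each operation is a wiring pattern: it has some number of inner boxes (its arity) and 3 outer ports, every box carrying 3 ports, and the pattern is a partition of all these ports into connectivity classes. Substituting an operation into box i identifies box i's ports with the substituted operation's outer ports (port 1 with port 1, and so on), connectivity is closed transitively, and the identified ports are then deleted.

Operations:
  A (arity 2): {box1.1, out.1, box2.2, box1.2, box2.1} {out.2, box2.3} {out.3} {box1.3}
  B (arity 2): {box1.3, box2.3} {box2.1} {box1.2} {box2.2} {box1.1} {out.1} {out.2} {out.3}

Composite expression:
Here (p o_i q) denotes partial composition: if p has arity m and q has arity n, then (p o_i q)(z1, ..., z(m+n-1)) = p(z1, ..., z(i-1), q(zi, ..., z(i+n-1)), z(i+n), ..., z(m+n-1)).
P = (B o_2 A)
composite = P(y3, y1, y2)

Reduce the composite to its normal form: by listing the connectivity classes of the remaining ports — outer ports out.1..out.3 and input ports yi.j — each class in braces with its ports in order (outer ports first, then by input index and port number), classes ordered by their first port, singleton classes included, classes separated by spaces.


{out.1} {out.2} {out.3} {y1.1, y1.2, y2.1, y2.2} {y1.3} {y2.3} {y3.1} {y3.2} {y3.3}

Treat the ports identified at B as solder joints: merge, then drop.
after A, the pattern on (y1, y2) reads {out.1, y1.1, y1.2, y2.1, y2.2} {out.2, y2.3} {out.3} {y1.3} (out.j = its outer ports)
after B, the pattern on (y3, y1, y2) reads {out.1} {out.2} {out.3} {y1.1, y1.2, y2.1, y2.2} {y1.3} {y2.3} {y3.1} {y3.2} {y3.3} (out.j = its outer ports)


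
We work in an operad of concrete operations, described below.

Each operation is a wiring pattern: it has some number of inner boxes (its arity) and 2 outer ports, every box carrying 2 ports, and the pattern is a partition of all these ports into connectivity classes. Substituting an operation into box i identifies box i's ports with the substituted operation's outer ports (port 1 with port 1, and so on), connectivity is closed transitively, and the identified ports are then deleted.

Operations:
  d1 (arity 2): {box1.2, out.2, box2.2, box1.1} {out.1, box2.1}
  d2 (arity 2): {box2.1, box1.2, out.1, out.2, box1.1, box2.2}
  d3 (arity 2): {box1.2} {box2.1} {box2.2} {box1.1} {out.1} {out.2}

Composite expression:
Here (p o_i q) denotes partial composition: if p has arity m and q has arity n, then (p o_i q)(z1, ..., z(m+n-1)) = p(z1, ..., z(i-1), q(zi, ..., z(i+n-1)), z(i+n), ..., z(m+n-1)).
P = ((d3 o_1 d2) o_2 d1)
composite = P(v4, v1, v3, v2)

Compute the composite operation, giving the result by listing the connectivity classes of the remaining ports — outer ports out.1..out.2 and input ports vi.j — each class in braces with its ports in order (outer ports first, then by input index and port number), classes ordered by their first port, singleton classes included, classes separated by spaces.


After gluing at d3, chains via deleted ports link the v-ports.
composing d1 on (v1, v3), with out.j its own outer ports: {out.1, v3.1} {out.2, v1.1, v1.2, v3.2}
composing d2 on (v4, v1, v3), with out.j its own outer ports: {out.1, out.2, v1.1, v1.2, v3.1, v3.2, v4.1, v4.2}
composing d3 on (v4, v1, v3, v2), with out.j its own outer ports: {out.1} {out.2} {v1.1, v1.2, v3.1, v3.2, v4.1, v4.2} {v2.1} {v2.2}

{out.1} {out.2} {v1.1, v1.2, v3.1, v3.2, v4.1, v4.2} {v2.1} {v2.2}


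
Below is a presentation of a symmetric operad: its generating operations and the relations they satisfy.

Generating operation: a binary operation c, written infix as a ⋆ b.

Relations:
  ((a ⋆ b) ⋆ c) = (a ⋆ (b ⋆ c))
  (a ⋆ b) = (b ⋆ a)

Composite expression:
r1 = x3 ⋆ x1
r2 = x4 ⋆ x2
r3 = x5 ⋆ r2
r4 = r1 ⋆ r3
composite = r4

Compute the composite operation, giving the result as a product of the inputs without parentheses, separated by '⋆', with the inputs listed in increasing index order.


With c associative and commutative, the x-input set is all that matters.
(x3 ⋆ x1) collapses to x3 ⋆ x1
(x4 ⋆ x2) collapses to x4 ⋆ x2
(x5 ⋆ (x4 ⋆ x2)) collapses to x5 ⋆ x4 ⋆ x2
((x3 ⋆ x1) ⋆ (x5 ⋆ (x4 ⋆ x2))) collapses to x3 ⋆ x1 ⋆ x5 ⋆ x4 ⋆ x2
the factors in increasing index order: x1 ⋆ x2 ⋆ x3 ⋆ x4 ⋆ x5

x1 ⋆ x2 ⋆ x3 ⋆ x4 ⋆ x5


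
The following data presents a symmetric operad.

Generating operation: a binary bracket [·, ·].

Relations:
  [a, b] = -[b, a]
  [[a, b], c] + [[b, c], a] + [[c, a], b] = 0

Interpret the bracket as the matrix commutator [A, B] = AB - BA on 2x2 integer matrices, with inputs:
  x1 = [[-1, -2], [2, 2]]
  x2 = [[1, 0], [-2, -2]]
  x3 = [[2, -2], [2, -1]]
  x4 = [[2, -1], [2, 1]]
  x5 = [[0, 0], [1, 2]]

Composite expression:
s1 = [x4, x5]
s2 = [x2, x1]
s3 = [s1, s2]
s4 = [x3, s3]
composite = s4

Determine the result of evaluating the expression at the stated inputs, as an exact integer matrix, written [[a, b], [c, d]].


[[-72, -132], [-240, 72]]


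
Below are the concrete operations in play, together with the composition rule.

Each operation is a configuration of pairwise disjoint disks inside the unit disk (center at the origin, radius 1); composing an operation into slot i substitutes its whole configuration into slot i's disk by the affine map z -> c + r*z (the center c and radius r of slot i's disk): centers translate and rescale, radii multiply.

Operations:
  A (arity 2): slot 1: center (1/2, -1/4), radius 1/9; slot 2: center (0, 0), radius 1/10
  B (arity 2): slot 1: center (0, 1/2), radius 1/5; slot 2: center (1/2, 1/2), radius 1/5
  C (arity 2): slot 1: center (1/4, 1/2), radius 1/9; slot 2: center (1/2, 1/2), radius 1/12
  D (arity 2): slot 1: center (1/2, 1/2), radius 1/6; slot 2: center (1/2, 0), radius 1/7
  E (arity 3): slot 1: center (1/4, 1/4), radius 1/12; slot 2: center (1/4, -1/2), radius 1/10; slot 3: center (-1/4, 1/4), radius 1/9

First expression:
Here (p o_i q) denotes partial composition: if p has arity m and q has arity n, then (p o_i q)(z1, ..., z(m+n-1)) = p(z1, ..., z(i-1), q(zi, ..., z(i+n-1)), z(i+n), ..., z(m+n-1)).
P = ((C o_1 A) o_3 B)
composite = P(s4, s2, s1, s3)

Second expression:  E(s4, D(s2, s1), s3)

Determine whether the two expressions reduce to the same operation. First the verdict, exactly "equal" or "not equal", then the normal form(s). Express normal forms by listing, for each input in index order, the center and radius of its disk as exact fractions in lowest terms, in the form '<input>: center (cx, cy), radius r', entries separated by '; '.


not equal; the first gives s1: center (1/2, 13/24), radius 1/60; s2: center (1/4, 1/2), radius 1/90; s3: center (13/24, 13/24), radius 1/60; s4: center (11/36, 17/36), radius 1/81 and the second s1: center (3/10, -1/2), radius 1/70; s2: center (3/10, -9/20), radius 1/60; s3: center (-1/4, 1/4), radius 1/9; s4: center (1/4, 1/4), radius 1/12

The first expression, normalized: s1: center (1/2, 13/24), radius 1/60; s2: center (1/4, 1/2), radius 1/90; s3: center (13/24, 13/24), radius 1/60; s4: center (11/36, 17/36), radius 1/81
The second expression, normalized: s1: center (3/10, -1/2), radius 1/70; s2: center (3/10, -9/20), radius 1/60; s3: center (-1/4, 1/4), radius 1/9; s4: center (1/4, 1/4), radius 1/12
They disagree, so not equal.


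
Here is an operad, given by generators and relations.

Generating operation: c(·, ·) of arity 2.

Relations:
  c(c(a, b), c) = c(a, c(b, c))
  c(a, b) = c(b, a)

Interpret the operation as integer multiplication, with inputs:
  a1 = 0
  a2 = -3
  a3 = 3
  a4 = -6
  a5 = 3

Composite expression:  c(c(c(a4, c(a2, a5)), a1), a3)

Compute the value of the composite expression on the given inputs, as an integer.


c(a2, a5) = -9
c(a4, c(a2, a5)) = 54
c(c(a4, c(a2, a5)), a1) = 0
c(c(c(a4, c(a2, a5)), a1), a3) = 0

0


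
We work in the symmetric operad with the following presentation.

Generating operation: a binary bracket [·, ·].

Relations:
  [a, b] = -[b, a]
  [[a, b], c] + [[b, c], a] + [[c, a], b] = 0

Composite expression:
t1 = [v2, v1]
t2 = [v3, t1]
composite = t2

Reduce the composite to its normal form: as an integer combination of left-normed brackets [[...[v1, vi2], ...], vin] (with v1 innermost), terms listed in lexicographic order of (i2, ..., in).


[[v1, v2], v3]


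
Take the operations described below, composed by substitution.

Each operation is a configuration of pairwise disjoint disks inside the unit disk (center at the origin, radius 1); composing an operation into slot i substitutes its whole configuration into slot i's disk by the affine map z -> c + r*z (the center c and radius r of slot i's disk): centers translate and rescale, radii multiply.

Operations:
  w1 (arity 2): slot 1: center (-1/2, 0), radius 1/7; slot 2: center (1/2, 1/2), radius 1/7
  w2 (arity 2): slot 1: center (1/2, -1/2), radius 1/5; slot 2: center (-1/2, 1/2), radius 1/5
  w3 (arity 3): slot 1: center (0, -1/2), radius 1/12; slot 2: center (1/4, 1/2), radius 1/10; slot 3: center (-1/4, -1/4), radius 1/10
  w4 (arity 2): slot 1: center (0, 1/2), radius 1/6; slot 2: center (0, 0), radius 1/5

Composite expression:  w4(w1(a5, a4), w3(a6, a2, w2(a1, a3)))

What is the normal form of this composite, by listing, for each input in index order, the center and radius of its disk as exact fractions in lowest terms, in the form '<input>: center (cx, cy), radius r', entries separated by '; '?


a1: center (-1/25, -3/50), radius 1/250; a2: center (1/20, 1/10), radius 1/50; a3: center (-3/50, -1/25), radius 1/250; a4: center (1/12, 7/12), radius 1/42; a5: center (-1/12, 1/2), radius 1/42; a6: center (0, -1/10), radius 1/60

Only the slot chain above each a matters under w4; compose those maps.
a5 passes through 2 substitutions, ending at center (-1/12, 1/2), radius 1/42
a4 passes through 2 substitutions, ending at center (1/12, 7/12), radius 1/42
a6 passes through 2 substitutions, ending at center (0, -1/10), radius 1/60
a2 passes through 2 substitutions, ending at center (1/20, 1/10), radius 1/50
a1 passes through 3 substitutions, ending at center (-1/25, -3/50), radius 1/250
a3 passes through 3 substitutions, ending at center (-3/50, -1/25), radius 1/250


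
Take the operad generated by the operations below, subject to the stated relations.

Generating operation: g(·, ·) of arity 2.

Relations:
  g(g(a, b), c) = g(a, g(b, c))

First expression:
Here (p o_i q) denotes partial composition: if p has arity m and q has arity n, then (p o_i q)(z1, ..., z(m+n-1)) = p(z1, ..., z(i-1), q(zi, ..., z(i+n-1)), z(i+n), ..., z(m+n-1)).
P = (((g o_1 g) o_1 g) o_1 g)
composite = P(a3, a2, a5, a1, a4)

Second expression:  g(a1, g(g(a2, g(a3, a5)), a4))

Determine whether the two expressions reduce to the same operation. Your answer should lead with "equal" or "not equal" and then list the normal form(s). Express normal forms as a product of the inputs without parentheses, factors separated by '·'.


not equal: they reduce to a3 · a2 · a5 · a1 · a4 and a1 · a2 · a3 · a5 · a4

The first composite normalizes to a3 · a2 · a5 · a1 · a4
The second composite normalizes to a1 · a2 · a3 · a5 · a4
Distinct normal forms: not equal.


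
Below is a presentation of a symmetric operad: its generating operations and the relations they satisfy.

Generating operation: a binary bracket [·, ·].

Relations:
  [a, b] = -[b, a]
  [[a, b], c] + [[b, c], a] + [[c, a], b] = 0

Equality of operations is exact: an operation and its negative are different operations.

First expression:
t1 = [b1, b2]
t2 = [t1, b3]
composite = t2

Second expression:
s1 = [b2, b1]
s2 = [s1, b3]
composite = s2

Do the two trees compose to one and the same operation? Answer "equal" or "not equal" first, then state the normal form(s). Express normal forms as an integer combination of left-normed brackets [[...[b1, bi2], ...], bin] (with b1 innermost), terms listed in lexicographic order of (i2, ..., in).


not equal; first: [[b1, b2], b3]; second: -[[b1, b2], b3]

The first composite normalizes to [[b1, b2], b3]
The second composite normalizes to -[[b1, b2], b3]
Different reductions; not equal.


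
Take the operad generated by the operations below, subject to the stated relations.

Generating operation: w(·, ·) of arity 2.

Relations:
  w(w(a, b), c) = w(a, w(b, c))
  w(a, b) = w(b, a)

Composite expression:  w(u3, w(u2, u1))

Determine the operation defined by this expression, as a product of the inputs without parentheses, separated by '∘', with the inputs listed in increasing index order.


u1 ∘ u2 ∘ u3

Both nesting and order wash out for w; what remains is which u's occur.
w(u2, u1) flattens to u2 ∘ u1
w(u3, w(u2, u1)) flattens to u3 ∘ u2 ∘ u1
the factors in increasing index order: u1 ∘ u2 ∘ u3


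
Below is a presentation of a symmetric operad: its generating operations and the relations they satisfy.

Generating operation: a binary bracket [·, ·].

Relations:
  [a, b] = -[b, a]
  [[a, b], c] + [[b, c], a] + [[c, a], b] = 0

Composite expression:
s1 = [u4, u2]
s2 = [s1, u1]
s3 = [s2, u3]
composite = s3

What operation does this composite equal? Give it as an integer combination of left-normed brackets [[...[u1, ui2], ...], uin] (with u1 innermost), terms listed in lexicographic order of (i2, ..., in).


[[[u1, u2], u4], u3] - [[[u1, u4], u2], u3]

Antisymmetry and Jacobi reduce to u1-anchored left-normed brackets.
Composite bracket: [[[u4, u2], u1], u3]
Under [a, b] = ab - ba we get 8 signed associative words (2^3 = 8).
Keep just the words that open with u1:
  sign of u1u2u4u3 is +1, so it contributes +[[[u1, u2], u4], u3]
  sign of u1u4u2u3 is -1, so it contributes -[[[u1, u4], u2], u3]


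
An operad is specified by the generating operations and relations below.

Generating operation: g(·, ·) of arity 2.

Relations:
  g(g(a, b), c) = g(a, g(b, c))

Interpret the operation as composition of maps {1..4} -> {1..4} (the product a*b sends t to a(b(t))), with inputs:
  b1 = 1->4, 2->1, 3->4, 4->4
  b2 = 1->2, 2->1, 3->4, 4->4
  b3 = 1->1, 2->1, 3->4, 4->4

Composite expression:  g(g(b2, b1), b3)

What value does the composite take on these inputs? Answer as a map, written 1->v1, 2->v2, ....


1->4, 2->4, 3->4, 4->4


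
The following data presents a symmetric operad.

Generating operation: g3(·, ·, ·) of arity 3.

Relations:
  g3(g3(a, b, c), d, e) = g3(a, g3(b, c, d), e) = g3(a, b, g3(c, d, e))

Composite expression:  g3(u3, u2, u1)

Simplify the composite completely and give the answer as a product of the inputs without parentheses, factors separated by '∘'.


u3 ∘ u2 ∘ u1

Key point: g3 is associative — brackets drop, the u-order remains.
g3(u3, u2, u1) unparenthesizes to u3 ∘ u2 ∘ u1


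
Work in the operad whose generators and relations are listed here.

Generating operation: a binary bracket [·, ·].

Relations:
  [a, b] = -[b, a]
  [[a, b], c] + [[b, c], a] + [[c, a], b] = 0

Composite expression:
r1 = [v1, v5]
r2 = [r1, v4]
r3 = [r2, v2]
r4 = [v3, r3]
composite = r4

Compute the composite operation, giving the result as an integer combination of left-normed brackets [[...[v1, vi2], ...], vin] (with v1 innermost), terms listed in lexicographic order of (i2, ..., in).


A multilinear Lie element is pinned by v1-initial words (v1 innermost).
Composite bracket: [v3, [[[v1, v5], v4], v2]]
Each bracket splits as ab - ba, giving 16 signed words (2^4 = 16).
Collect the words opening with v1:
  from v1v5v4v2v3, sign -1: term -[[[[v1, v5], v4], v2], v3]

-[[[[v1, v5], v4], v2], v3]


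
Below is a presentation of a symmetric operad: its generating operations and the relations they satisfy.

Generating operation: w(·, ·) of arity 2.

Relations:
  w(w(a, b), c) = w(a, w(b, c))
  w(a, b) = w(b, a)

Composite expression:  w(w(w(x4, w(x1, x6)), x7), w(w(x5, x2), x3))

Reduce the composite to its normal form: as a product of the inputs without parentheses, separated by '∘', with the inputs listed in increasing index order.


x1 ∘ x2 ∘ x3 ∘ x4 ∘ x5 ∘ x6 ∘ x7

Shape and order are irrelevant to w; the x-input set decides.
w(x1, x6) flattens to x1 ∘ x6
w(x4, w(x1, x6)) flattens to x4 ∘ x1 ∘ x6
w(w(x4, w(x1, x6)), x7) flattens to x4 ∘ x1 ∘ x6 ∘ x7
w(x5, x2) flattens to x5 ∘ x2
w(w(x5, x2), x3) flattens to x5 ∘ x2 ∘ x3
w(w(w(x4, w(x1, x6)), x7), w(w(x5, x2), x3)) flattens to x4 ∘ x1 ∘ x6 ∘ x7 ∘ x5 ∘ x2 ∘ x3
reordering the factors by index: x1 ∘ x2 ∘ x3 ∘ x4 ∘ x5 ∘ x6 ∘ x7


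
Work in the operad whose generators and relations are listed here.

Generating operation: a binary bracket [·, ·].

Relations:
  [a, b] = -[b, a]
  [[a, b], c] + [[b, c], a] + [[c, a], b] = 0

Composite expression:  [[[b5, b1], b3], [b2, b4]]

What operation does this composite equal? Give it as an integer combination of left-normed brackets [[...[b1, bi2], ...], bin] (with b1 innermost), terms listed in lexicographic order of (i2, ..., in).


Expand each bracket as ab - ba; the b1-initial words give the coefficients.
Composite bracket: [[[b5, b1], b3], [b2, b4]]
The bracket unfolds into 16 signed words via [a, b] = ab - ba (2^4 = 16).
Only words starting with b1 matter:
  sign of b1b5b3b2b4 is -1, so it contributes -[[[[b1, b5], b3], b2], b4]
  sign of b1b5b3b4b2 is +1, so it contributes +[[[[b1, b5], b3], b4], b2]

-[[[[b1, b5], b3], b2], b4] + [[[[b1, b5], b3], b4], b2]


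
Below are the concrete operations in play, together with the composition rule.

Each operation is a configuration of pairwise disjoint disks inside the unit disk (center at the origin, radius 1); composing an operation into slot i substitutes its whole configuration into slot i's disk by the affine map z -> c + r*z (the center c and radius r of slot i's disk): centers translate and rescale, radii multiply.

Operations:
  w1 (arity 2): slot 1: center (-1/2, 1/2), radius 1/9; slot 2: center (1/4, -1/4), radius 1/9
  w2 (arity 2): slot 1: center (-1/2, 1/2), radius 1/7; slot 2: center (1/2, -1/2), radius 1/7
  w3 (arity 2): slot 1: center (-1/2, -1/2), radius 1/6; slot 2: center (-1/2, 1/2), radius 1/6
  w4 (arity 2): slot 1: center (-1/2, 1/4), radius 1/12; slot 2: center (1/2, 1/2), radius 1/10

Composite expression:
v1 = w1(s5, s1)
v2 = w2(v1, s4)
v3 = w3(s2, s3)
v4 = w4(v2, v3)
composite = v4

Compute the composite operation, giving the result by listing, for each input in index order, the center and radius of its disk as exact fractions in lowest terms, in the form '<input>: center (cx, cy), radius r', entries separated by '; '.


Below w4, radii multiply path by path; the s-disk centers shift.
s5: after 3 affine steps, its disk has center (-23/42, 25/84), radius 1/756
s1: after 3 affine steps, its disk has center (-181/336, 97/336), radius 1/756
s4: after 2 affine steps, its disk has center (-11/24, 5/24), radius 1/84
s2: after 2 affine steps, its disk has center (9/20, 9/20), radius 1/60
s3: after 2 affine steps, its disk has center (9/20, 11/20), radius 1/60

s1: center (-181/336, 97/336), radius 1/756; s2: center (9/20, 9/20), radius 1/60; s3: center (9/20, 11/20), radius 1/60; s4: center (-11/24, 5/24), radius 1/84; s5: center (-23/42, 25/84), radius 1/756


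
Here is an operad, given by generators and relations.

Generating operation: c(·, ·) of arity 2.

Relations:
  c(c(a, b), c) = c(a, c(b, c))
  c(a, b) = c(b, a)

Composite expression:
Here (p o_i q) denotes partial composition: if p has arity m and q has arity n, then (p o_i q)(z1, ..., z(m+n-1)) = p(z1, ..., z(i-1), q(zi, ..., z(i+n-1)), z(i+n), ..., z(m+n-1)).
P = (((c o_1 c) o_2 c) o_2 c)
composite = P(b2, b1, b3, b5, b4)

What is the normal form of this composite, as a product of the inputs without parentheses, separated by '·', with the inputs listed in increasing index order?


Shape and order are irrelevant to c; the b-input set decides.
c(b1, b3) flattens to b1 · b3
c(c(b1, b3), b5) flattens to b1 · b3 · b5
c(b2, c(c(b1, b3), b5)) flattens to b2 · b1 · b3 · b5
c(c(b2, c(c(b1, b3), b5)), b4) flattens to b2 · b1 · b3 · b5 · b4
rearranged into index order: b1 · b2 · b3 · b4 · b5

b1 · b2 · b3 · b4 · b5


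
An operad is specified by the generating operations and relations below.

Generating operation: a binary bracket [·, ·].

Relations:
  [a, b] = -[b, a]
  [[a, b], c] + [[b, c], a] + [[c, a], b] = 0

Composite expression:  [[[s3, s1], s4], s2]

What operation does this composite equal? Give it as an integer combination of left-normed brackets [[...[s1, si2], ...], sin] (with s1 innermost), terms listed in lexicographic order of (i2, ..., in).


A multilinear Lie element is pinned by s1-initial words (s1 innermost).
Composite bracket: [[[s3, s1], s4], s2]
The bracket unfolds into 8 signed words via [a, b] = ab - ba (2^3 = 8).
Collect the words opening with s1:
  word s1s3s4s2 has sign -1, contributing -[[[s1, s3], s4], s2]

-[[[s1, s3], s4], s2]


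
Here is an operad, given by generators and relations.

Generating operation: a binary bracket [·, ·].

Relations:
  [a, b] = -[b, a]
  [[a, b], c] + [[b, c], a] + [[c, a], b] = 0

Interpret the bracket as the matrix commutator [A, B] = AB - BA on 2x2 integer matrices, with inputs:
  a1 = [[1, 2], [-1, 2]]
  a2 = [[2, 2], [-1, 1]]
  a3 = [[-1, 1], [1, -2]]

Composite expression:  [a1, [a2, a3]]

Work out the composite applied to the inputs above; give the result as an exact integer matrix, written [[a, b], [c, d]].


[[-5, -11], [-8, 5]]

[a2, a3] = [[3, -1], [-2, -3]]
[a1, [a2, a3]] = [[-5, -11], [-8, 5]]


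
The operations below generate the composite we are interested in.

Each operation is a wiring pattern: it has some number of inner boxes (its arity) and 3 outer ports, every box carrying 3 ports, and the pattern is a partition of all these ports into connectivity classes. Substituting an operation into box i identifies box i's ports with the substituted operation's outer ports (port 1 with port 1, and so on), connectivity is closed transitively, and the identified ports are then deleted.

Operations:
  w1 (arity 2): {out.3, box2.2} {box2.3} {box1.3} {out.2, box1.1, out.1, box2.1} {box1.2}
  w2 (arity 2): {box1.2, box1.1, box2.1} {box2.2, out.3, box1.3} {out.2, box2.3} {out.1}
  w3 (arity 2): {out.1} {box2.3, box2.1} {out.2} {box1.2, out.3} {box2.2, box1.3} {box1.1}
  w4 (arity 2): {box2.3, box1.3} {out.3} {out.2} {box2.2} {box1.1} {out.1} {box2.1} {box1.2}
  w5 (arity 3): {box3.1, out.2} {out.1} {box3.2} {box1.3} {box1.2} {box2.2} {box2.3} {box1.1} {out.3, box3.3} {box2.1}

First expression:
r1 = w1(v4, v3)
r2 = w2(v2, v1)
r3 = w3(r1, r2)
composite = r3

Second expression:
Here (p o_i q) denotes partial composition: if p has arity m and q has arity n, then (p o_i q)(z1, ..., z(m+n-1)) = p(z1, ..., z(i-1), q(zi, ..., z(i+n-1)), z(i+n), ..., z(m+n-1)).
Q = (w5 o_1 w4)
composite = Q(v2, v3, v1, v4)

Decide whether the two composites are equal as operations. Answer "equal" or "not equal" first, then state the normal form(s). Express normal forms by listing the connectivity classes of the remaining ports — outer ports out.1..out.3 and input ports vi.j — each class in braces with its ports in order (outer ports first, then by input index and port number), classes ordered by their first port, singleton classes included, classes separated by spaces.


not equal — first {out.1} {out.2} {out.3, v3.1, v4.1} {v1.1, v2.1, v2.2} {v1.2, v2.3} {v1.3, v3.2} {v3.3} {v4.2} {v4.3}, second {out.1} {out.2, v4.1} {out.3, v4.3} {v1.1} {v1.2} {v1.3} {v2.1} {v2.2} {v2.3, v3.3} {v3.1} {v3.2} {v4.2}

The first expression reduces to {out.1} {out.2} {out.3, v3.1, v4.1} {v1.1, v2.1, v2.2} {v1.2, v2.3} {v1.3, v3.2} {v3.3} {v4.2} {v4.3}
The second expression reduces to {out.1} {out.2, v4.1} {out.3, v4.3} {v1.1} {v1.2} {v1.3} {v2.1} {v2.2} {v2.3, v3.3} {v3.1} {v3.2} {v4.2}
The forms do not match — not equal.
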